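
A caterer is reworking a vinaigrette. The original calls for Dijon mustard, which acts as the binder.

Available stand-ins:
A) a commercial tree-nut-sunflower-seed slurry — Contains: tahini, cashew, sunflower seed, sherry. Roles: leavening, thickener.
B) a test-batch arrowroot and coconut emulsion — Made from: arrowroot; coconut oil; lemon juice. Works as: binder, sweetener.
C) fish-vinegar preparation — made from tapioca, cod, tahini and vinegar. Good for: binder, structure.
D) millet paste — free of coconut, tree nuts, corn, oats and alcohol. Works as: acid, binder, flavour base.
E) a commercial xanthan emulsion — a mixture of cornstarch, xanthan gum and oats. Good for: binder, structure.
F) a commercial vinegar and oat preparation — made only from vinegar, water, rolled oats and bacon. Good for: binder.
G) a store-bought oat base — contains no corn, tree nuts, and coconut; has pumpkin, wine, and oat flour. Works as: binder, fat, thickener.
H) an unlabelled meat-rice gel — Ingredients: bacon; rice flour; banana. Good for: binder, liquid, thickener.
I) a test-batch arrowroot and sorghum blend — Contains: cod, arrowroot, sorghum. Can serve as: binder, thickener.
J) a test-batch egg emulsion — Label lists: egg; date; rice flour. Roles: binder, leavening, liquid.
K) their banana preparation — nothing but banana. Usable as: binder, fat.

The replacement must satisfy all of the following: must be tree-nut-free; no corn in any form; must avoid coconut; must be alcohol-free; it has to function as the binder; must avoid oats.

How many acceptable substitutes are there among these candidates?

6

A: not usable as a binder; has cashew, so not tree-nut-free (and 1 more) — out
B: has coconut oil, so not coconut-free — no
C: all constraints satisfied — keep
D: no oats, no coconut — valid
E: has cornstarch, so not corn-free; has oats, so not oat-free — no
F: has rolled oats, so not oat-free — reject
G: has oat flour, so not oat-free; has wine, so not alcohol-free — reject
H: only bacon, rice flour, and banana; none excluded — OK
I: only cod, sorghum and arrowroot; none excluded — valid
J: works as a binder, no alcohol, no coconut — OK
K: nothing on the exclusion list — valid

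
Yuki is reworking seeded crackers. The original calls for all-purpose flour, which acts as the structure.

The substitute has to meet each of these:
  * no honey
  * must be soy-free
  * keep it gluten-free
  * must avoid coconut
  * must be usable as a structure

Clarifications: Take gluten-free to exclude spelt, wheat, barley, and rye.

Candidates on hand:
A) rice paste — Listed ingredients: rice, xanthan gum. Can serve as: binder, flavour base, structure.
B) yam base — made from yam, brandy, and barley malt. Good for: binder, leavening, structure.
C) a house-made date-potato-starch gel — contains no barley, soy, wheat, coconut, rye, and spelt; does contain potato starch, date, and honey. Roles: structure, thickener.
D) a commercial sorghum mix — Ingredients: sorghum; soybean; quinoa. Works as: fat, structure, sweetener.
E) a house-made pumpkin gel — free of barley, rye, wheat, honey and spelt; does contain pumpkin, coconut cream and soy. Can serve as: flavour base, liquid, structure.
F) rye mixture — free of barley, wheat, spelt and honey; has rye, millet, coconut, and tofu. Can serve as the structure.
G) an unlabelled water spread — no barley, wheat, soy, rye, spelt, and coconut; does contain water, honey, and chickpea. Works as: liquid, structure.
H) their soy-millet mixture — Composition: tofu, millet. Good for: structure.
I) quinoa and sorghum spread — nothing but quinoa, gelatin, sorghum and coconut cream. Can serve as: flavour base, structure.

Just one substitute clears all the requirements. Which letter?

A: nothing on the exclusion list — valid
B: has barley malt, so not gluten-free — no
C: has honey, so not honey-free — no
D: has soybean, so not soy-free — reject
E: has soy, so not soy-free; has coconut cream, so not coconut-free — reject
F: has rye, so not gluten-free; has tofu, so not soy-free (and 1 more) — out
G: has honey, so not honey-free — reject
H: has tofu, so not soy-free — out
I: has coconut cream, so not coconut-free — reject

A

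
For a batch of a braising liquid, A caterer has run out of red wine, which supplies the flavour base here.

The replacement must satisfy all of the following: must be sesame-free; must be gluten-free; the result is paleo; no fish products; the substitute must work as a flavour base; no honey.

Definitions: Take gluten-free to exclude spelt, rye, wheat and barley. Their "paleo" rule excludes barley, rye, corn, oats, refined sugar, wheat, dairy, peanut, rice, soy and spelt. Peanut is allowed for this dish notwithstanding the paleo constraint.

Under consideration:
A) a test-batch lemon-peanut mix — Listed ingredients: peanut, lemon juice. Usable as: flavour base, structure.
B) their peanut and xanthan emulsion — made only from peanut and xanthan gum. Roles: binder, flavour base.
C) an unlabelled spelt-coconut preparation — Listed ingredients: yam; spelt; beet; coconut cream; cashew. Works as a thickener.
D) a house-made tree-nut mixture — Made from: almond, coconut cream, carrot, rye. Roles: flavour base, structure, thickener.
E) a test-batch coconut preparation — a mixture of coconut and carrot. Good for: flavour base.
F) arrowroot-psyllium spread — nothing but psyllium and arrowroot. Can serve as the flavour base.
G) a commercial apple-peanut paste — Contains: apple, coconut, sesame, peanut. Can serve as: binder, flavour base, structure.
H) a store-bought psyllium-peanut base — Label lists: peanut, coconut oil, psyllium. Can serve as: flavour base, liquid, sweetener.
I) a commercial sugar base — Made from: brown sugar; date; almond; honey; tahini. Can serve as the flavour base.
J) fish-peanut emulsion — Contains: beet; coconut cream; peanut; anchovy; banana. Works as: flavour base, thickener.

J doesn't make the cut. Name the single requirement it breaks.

fish-free

usable as a flavour base: satisfied
gluten-free: satisfied
paleo: satisfied
sesame-free: satisfied
honey-free: satisfied
fish-free: has anchovy — fails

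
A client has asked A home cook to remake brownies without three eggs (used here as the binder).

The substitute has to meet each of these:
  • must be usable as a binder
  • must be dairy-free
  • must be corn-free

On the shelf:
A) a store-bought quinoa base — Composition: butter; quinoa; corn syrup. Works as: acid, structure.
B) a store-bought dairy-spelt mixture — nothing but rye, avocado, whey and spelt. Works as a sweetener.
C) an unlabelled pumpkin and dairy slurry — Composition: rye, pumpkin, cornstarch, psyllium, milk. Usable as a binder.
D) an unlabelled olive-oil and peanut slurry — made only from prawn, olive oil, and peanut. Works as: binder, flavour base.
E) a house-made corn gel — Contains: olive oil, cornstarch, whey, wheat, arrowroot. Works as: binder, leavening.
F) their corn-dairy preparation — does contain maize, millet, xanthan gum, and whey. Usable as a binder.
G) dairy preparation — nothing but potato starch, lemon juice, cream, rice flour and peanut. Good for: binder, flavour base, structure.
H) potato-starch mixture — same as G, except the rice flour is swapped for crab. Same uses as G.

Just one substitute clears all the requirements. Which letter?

D

A: not usable as a binder; has corn syrup, so not corn-free (and 1 more) — out
B: not usable as a binder; has whey, so not dairy-free — no
C: has cornstarch, so not corn-free; has milk, so not dairy-free — reject
D: only peanut, prawn and olive oil; none excluded — OK
E: has cornstarch, so not corn-free; has whey, so not dairy-free — reject
F: has maize, so not corn-free; has whey, so not dairy-free — out
G: has cream, so not dairy-free — out
H: has cream, so not dairy-free — reject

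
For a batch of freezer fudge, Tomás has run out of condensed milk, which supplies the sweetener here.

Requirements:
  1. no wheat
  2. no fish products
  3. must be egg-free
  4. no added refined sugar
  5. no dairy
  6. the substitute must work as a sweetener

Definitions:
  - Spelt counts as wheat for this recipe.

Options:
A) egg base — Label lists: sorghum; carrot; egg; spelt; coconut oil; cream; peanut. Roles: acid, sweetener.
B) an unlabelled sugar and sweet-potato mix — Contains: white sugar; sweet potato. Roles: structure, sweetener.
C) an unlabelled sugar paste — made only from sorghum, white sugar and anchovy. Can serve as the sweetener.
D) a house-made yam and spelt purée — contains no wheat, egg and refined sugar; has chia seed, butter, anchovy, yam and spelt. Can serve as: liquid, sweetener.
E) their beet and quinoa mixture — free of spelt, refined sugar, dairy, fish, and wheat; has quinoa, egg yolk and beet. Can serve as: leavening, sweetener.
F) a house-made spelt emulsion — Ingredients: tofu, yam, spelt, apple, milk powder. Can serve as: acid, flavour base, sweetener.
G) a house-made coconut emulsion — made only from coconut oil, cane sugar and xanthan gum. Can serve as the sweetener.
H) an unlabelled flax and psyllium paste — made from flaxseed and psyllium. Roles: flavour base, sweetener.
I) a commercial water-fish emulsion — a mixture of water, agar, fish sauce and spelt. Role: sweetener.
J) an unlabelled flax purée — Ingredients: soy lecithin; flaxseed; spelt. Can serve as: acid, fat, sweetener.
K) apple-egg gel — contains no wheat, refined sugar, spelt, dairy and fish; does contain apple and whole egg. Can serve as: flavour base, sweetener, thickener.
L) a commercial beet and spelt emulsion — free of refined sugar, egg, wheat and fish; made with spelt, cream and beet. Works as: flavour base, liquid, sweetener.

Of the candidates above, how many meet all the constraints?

A: has cream, so not dairy-free; has spelt, so not wheat-free (and 1 more) — no
B: has white sugar, so not no-added-sugar — reject
C: has white sugar, so not no-added-sugar; has anchovy, so not fish-free — out
D: has butter, so not dairy-free; has anchovy, so not fish-free (and 1 more) — out
E: has egg yolk, so not egg-free — no
F: has milk powder, so not dairy-free; has spelt, so not wheat-free — out
G: has cane sugar, so not no-added-sugar — reject
H: only psyllium and flaxseed; none excluded — OK
I: has fish sauce, so not fish-free; has spelt, so not wheat-free — reject
J: has spelt, so not wheat-free — out
K: has whole egg, so not egg-free — no
L: has cream, so not dairy-free; has spelt, so not wheat-free — reject

1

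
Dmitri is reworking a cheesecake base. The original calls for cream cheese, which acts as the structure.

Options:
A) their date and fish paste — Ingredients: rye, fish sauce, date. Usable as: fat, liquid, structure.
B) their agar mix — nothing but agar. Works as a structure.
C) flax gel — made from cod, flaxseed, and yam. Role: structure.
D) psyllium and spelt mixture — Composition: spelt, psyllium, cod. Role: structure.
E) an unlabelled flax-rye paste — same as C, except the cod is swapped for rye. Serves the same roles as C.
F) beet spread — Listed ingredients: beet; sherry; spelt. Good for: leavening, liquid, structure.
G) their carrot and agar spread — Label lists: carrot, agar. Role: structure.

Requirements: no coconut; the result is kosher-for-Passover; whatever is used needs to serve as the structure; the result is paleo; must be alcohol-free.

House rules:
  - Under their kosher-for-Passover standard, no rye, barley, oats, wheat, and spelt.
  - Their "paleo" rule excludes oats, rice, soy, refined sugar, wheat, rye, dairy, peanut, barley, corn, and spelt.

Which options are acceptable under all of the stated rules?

B, C, G

A: has rye, so not kosher-for-Passover; has rye, so not paleo — no
B: nothing on the exclusion list — OK
C: works as a structure, kosher-for-Passover, no coconut — keep
D: has spelt, so not kosher-for-Passover; has spelt, so not paleo — reject
E: has rye, so not kosher-for-Passover; has rye, so not paleo — no
F: has spelt, so not kosher-for-Passover; has spelt, so not paleo (and 1 more) — out
G: only agar and carrot; none excluded — OK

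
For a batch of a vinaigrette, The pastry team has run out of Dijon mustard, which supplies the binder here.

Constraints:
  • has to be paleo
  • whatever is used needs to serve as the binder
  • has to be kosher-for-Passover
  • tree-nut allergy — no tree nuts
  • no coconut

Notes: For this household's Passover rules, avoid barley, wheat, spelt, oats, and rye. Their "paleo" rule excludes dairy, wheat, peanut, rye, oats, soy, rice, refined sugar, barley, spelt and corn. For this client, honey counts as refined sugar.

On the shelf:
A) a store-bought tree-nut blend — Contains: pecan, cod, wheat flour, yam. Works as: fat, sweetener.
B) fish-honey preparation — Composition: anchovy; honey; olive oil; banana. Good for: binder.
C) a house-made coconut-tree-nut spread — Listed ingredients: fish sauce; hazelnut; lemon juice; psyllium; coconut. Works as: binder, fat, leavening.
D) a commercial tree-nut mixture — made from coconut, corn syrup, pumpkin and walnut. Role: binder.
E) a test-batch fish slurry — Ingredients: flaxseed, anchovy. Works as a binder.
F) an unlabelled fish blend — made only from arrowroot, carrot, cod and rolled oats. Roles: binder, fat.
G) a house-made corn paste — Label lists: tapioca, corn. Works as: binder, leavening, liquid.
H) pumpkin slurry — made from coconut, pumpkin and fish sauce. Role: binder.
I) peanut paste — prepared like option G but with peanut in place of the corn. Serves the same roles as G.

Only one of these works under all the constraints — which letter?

E

A: not usable as a binder; has wheat flour, so not kosher-for-Passover (and 2 more) — out
B: has honey, so not paleo — out
C: has coconut, so not coconut-free; has hazelnut, so not tree-nut-free — no
D: has corn syrup, so not paleo; has coconut, so not coconut-free (and 1 more) — no
E: only anchovy and flaxseed; none excluded — keep
F: has rolled oats, so not kosher-for-Passover; has rolled oats, so not paleo — no
G: has corn, so not paleo — no
H: has coconut, so not coconut-free — reject
I: has peanut, so not paleo — reject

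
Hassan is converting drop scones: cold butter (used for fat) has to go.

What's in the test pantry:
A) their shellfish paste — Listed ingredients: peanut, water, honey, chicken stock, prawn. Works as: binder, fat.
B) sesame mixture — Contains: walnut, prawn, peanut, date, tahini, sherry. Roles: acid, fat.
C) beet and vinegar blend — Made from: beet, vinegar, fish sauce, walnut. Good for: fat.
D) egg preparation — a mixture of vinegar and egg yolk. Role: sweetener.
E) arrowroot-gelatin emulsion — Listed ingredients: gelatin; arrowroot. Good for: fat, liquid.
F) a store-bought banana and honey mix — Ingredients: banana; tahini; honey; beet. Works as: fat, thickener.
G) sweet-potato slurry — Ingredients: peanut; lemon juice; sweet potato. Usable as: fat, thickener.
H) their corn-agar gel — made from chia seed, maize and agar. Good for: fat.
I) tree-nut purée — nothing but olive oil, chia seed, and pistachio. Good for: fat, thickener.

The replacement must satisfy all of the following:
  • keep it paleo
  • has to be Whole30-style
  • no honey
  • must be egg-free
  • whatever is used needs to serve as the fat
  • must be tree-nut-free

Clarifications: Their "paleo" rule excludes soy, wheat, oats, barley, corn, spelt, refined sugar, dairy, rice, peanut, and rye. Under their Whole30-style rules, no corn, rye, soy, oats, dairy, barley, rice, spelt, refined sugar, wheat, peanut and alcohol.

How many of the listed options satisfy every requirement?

A: has peanut, so not paleo; has peanut, so not Whole30-style (and 1 more) — reject
B: has peanut, so not paleo; has sherry, so not Whole30-style (and 1 more) — reject
C: has walnut, so not tree-nut-free — reject
D: not usable as a fat; has egg yolk, so not egg-free — no
E: only gelatin and arrowroot; none excluded — keep
F: has honey, so not honey-free — out
G: has peanut, so not paleo; has peanut, so not Whole30-style — out
H: has maize, so not paleo; has maize, so not Whole30-style — out
I: has pistachio, so not tree-nut-free — no

1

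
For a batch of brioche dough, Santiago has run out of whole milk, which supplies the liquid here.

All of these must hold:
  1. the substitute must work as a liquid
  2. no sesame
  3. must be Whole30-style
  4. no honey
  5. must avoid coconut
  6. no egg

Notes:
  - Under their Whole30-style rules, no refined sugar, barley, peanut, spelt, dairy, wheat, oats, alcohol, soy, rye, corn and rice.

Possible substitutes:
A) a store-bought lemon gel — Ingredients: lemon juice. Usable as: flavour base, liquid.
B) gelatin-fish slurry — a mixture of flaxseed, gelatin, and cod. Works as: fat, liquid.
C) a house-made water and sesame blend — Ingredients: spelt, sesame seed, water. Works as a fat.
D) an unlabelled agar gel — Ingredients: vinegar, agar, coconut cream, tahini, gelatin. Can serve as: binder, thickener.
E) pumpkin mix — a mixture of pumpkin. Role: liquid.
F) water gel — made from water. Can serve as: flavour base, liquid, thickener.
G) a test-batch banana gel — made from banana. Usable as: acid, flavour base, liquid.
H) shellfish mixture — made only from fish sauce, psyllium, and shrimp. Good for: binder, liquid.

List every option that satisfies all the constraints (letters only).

A: only lemon juice; none excluded — keep
B: only cod, gelatin and flaxseed; none excluded — OK
C: not usable as a liquid; has spelt, so not Whole30-style (and 1 more) — reject
D: not usable as a liquid; has tahini, so not sesame-free (and 1 more) — no
E: works as a liquid, Whole30-style, no honey — keep
F: only water; none excluded — keep
G: no honey, Whole30-style — valid
H: no sesame, no egg — keep

A, B, E, F, G, H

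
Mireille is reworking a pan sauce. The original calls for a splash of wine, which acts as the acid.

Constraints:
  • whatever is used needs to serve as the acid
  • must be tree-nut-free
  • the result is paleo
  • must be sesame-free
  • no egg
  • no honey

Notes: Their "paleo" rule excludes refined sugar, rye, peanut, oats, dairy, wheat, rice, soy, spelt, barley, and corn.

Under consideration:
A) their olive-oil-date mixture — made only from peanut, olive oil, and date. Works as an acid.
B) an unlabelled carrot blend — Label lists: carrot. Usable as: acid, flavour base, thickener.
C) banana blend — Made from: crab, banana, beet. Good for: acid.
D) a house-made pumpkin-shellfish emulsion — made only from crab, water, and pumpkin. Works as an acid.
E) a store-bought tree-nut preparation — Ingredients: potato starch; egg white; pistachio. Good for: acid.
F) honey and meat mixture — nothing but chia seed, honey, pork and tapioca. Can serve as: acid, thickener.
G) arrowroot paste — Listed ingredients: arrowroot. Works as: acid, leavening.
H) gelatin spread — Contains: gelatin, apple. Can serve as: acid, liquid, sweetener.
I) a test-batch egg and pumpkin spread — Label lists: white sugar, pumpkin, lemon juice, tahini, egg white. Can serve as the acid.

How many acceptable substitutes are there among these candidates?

5

A: has peanut, so not paleo — no
B: works as an acid, paleo, no tree nuts — valid
C: every rule checks out — valid
D: nothing on the exclusion list — keep
E: has pistachio, so not tree-nut-free; has egg white, so not egg-free — reject
F: has honey, so not honey-free — no
G: works as an acid, no egg, no sesame — valid
H: every rule checks out — valid
I: has white sugar, so not paleo; has egg white, so not egg-free (and 1 more) — no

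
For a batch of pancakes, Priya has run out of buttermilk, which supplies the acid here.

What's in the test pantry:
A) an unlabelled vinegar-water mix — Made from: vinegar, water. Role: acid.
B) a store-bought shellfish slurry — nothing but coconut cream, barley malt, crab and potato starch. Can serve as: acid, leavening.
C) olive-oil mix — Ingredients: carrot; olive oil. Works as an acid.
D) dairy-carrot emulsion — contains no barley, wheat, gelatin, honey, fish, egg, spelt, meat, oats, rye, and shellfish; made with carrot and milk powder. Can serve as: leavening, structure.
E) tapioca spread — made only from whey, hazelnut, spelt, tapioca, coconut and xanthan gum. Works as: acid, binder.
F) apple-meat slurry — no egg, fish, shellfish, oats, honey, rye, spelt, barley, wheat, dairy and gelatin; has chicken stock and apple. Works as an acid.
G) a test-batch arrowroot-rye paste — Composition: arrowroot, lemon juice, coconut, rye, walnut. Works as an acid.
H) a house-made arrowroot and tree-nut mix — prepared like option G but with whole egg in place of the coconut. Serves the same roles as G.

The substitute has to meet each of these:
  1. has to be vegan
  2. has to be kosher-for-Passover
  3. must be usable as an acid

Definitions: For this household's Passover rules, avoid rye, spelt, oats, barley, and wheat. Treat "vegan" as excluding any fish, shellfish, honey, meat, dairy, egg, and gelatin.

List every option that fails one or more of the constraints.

A: works as an acid, vegan, kosher-for-Passover — OK
B: has barley malt, so not kosher-for-Passover; has crab, so not vegan — no
C: works as an acid, vegan, kosher-for-Passover — OK
D: not usable as an acid; has milk powder, so not vegan — reject
E: has spelt, so not kosher-for-Passover; has whey, so not vegan — no
F: has chicken stock, so not vegan — out
G: has rye, so not kosher-for-Passover — no
H: has rye, so not kosher-for-Passover; has whole egg, so not vegan — reject

B, D, E, F, G, H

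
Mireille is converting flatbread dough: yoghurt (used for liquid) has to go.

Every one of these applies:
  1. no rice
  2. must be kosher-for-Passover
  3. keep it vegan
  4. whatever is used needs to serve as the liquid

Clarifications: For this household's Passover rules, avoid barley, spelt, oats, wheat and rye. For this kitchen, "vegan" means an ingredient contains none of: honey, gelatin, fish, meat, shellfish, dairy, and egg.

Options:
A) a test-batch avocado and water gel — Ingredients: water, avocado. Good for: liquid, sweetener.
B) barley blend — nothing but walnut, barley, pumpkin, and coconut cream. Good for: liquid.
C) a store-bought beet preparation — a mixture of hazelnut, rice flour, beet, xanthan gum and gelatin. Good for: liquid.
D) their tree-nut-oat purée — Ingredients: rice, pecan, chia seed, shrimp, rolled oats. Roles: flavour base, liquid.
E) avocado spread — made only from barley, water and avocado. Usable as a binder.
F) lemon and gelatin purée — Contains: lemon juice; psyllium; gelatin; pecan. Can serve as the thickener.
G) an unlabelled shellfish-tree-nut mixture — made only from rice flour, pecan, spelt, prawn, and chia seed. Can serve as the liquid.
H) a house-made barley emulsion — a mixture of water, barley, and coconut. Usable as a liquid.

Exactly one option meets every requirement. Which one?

A: all constraints satisfied — OK
B: has barley, so not kosher-for-Passover — reject
C: has gelatin, so not vegan; has rice flour, so not rice-free — out
D: has rolled oats, so not kosher-for-Passover; has shrimp, so not vegan (and 1 more) — reject
E: not usable as a liquid; has barley, so not kosher-for-Passover — reject
F: not usable as a liquid; has gelatin, so not vegan — reject
G: has spelt, so not kosher-for-Passover; has prawn, so not vegan (and 1 more) — no
H: has barley, so not kosher-for-Passover — no

A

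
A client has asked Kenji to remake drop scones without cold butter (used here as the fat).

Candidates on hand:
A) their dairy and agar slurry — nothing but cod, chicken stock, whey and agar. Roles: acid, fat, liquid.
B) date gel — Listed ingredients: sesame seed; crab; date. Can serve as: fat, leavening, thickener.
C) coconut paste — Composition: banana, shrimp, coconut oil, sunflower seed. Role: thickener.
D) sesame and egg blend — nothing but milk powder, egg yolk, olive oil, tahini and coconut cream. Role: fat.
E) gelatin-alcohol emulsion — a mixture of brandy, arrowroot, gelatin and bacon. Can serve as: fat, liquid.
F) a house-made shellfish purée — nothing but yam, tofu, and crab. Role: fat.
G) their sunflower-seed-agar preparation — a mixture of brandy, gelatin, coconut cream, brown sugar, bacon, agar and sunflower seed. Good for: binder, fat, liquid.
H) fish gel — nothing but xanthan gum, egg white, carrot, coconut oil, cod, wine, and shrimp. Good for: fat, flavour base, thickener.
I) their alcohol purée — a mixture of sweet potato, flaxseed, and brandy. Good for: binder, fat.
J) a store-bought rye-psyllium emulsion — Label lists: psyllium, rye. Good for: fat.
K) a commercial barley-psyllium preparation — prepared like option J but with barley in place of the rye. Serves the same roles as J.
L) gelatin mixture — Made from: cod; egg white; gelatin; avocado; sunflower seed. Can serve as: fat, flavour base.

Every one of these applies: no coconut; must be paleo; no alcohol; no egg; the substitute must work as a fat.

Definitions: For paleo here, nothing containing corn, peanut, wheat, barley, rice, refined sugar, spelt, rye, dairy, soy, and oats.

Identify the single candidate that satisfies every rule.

B

A: has whey, so not paleo — out
B: nothing on the exclusion list — OK
C: not usable as a fat; has coconut oil, so not coconut-free — no
D: has milk powder, so not paleo; has coconut cream, so not coconut-free (and 1 more) — out
E: has brandy, so not alcohol-free — reject
F: has tofu, so not paleo — no
G: has brown sugar, so not paleo; has coconut cream, so not coconut-free (and 1 more) — no
H: has coconut oil, so not coconut-free; has egg white, so not egg-free (and 1 more) — out
I: has brandy, so not alcohol-free — no
J: has rye, so not paleo — out
K: has barley, so not paleo — out
L: has egg white, so not egg-free — reject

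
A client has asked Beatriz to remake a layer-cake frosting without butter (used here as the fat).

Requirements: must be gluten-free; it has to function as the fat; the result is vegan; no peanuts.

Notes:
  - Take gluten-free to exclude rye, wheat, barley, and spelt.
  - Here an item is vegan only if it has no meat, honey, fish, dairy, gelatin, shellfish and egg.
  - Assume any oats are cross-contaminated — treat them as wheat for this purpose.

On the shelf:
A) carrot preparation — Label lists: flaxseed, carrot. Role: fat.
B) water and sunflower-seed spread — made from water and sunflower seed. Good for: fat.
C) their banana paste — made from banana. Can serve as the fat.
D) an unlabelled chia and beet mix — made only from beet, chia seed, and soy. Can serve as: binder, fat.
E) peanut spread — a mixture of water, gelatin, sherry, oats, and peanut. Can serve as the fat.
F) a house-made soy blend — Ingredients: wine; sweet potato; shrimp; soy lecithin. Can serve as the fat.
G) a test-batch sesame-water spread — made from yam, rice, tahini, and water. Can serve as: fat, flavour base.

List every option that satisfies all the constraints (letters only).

A: every rule checks out — keep
B: nothing on the exclusion list — valid
C: only banana; none excluded — OK
D: every rule checks out — OK
E: has oats, so not gluten-free; has gelatin, so not vegan (and 1 more) — reject
F: has shrimp, so not vegan — out
G: works as a fat, vegan, no peanut — valid

A, B, C, D, G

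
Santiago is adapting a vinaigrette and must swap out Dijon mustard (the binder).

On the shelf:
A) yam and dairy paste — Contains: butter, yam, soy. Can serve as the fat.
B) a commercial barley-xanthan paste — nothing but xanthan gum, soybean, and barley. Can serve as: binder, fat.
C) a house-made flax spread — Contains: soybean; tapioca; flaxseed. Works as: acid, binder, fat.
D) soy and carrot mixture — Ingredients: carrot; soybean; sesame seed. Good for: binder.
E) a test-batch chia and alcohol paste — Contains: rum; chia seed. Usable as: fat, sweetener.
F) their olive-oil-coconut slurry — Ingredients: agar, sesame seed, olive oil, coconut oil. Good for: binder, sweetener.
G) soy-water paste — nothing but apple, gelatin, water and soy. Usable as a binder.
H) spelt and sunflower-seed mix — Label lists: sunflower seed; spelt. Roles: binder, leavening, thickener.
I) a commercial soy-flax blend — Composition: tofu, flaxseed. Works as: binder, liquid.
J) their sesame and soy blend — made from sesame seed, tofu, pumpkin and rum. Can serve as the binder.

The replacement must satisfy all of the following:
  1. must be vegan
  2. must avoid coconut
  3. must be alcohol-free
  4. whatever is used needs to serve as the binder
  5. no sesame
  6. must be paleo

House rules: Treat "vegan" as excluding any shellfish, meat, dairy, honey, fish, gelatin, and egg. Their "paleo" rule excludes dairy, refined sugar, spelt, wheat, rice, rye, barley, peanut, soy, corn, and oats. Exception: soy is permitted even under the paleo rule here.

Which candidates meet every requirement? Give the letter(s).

C, I

A: not usable as a binder; has butter, so not vegan (and 1 more) — reject
B: has barley, so not paleo — no
C: soy is permitted under the paleo carve-out; nothing else excluded — OK
D: has sesame seed, so not sesame-free — reject
E: not usable as a binder; has rum, so not alcohol-free — no
F: has sesame seed, so not sesame-free; has coconut oil, so not coconut-free — out
G: has gelatin, so not vegan — no
H: has spelt, so not paleo — out
I: soy is permitted under the paleo carve-out; nothing else excluded — OK
J: has sesame seed, so not sesame-free; has rum, so not alcohol-free — out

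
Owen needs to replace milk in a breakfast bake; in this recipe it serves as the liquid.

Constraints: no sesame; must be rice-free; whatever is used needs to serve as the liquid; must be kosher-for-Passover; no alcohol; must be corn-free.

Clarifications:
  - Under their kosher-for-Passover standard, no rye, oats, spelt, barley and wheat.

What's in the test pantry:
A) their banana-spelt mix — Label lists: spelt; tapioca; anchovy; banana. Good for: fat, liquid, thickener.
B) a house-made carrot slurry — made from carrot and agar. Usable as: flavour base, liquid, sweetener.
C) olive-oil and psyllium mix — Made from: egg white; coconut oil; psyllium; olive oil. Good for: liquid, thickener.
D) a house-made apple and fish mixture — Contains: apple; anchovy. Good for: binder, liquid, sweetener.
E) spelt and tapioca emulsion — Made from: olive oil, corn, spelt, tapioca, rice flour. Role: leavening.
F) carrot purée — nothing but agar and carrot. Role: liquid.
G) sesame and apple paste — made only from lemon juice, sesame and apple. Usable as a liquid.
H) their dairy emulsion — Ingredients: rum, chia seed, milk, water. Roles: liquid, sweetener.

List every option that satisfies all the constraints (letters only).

B, C, D, F

A: has spelt, so not kosher-for-Passover — out
B: only agar and carrot; none excluded — OK
C: all constraints satisfied — keep
D: no rice, no corn — valid
E: not usable as a liquid; has spelt, so not kosher-for-Passover (and 2 more) — reject
F: only carrot and agar; none excluded — OK
G: has sesame, so not sesame-free — reject
H: has rum, so not alcohol-free — out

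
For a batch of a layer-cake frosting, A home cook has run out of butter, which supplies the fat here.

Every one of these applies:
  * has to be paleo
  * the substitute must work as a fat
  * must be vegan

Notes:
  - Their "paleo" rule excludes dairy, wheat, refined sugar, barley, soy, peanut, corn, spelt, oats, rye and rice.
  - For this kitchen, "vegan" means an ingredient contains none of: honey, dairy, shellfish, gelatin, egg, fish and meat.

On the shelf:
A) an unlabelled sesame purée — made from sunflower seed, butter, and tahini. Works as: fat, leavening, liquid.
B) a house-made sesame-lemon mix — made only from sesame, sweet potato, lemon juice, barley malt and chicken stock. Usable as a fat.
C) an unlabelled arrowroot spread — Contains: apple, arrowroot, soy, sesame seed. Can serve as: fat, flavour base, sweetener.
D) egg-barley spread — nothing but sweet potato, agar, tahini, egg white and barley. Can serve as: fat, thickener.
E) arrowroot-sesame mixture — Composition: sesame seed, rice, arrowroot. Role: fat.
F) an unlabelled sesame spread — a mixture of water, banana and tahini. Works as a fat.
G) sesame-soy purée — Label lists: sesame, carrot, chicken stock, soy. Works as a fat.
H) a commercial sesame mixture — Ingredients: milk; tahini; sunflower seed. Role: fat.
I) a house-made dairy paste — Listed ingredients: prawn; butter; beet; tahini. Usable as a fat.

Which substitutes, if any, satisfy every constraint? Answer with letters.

A: has butter, so not paleo; has butter, so not vegan — reject
B: has barley malt, so not paleo; has chicken stock, so not vegan — no
C: has soy, so not paleo — no
D: has barley, so not paleo; has egg white, so not vegan — out
E: has rice, so not paleo — out
F: works as a fat, paleo, vegan — valid
G: has soy, so not paleo; has chicken stock, so not vegan — out
H: has milk, so not paleo; has milk, so not vegan — reject
I: has butter, so not paleo; has butter, so not vegan — out

F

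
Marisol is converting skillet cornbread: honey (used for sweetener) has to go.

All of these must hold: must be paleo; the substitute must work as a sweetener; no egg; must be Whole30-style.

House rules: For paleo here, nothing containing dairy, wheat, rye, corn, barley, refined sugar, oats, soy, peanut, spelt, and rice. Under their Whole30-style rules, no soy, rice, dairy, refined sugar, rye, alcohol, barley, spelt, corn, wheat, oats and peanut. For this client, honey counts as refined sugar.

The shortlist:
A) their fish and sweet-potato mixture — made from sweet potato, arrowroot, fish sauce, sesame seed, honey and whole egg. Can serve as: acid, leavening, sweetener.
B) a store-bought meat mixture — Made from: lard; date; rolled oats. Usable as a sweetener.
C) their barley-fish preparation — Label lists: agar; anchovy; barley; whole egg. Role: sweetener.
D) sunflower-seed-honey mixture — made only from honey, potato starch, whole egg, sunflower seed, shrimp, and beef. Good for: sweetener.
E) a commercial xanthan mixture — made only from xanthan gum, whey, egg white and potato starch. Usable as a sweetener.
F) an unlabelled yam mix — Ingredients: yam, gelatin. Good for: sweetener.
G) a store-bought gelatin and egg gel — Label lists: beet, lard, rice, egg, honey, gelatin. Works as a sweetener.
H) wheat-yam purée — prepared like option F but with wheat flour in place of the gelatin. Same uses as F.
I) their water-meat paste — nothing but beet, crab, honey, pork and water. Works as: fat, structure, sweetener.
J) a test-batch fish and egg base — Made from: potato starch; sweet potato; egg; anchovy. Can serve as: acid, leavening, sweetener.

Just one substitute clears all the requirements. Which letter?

F

A: has honey, so not paleo; has honey, so not Whole30-style (and 1 more) — no
B: has rolled oats, so not paleo; has rolled oats, so not Whole30-style — no
C: has barley, so not paleo; has barley, so not Whole30-style (and 1 more) — reject
D: has honey, so not paleo; has honey, so not Whole30-style (and 1 more) — out
E: has whey, so not paleo; has whey, so not Whole30-style (and 1 more) — out
F: only gelatin and yam; none excluded — OK
G: has honey, so not paleo; has honey, so not Whole30-style (and 1 more) — out
H: has wheat flour, so not paleo; has wheat flour, so not Whole30-style — no
I: has honey, so not paleo; has honey, so not Whole30-style — reject
J: has egg, so not egg-free — reject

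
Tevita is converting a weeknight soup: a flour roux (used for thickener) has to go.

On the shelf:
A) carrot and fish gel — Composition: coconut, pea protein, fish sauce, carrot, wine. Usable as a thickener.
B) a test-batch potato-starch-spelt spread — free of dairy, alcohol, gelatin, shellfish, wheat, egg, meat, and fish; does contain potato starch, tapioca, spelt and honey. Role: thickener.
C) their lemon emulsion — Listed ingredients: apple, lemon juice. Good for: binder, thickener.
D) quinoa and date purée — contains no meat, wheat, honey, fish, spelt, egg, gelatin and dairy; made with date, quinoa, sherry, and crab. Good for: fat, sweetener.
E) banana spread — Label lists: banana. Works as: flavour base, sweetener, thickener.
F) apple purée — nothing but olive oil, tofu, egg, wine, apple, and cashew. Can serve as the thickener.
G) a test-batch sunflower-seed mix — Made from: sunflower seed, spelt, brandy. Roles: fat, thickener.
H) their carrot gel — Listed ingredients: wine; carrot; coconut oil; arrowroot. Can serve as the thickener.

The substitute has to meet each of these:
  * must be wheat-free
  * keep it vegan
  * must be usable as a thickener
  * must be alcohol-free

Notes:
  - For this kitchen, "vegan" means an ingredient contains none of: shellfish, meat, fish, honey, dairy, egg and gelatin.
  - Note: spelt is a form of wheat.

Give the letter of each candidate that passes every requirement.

C, E

A: has fish sauce, so not vegan; has wine, so not alcohol-free — out
B: has honey, so not vegan; has spelt, so not wheat-free — reject
C: nothing on the exclusion list — OK
D: not usable as a thickener; has crab, so not vegan (and 1 more) — reject
E: nothing on the exclusion list — keep
F: has egg, so not vegan; has wine, so not alcohol-free — out
G: has spelt, so not wheat-free; has brandy, so not alcohol-free — reject
H: has wine, so not alcohol-free — out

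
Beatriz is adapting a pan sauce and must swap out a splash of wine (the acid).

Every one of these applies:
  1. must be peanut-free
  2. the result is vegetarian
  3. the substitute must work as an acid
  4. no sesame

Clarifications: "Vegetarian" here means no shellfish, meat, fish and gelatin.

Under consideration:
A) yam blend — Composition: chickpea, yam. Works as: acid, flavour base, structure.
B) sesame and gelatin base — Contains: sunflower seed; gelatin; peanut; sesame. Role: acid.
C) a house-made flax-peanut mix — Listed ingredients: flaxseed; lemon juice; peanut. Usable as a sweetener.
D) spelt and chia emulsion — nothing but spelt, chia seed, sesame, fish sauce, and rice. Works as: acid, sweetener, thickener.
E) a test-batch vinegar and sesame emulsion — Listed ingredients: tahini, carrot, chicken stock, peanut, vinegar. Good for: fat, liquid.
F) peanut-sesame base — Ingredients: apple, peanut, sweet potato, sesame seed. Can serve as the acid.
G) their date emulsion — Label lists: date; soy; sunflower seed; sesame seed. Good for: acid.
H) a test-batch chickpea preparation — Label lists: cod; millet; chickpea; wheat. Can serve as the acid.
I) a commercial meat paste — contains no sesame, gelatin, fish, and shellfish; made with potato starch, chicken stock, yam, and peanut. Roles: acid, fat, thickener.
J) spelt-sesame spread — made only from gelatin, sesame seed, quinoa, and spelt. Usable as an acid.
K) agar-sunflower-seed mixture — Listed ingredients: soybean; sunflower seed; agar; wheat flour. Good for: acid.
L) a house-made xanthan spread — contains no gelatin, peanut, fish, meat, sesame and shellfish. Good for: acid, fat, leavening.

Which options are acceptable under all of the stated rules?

A, K, L

A: nothing on the exclusion list — valid
B: has gelatin, so not vegetarian; has peanut, so not peanut-free (and 1 more) — out
C: not usable as an acid; has peanut, so not peanut-free — out
D: has fish sauce, so not vegetarian; has sesame, so not sesame-free — out
E: not usable as an acid; has chicken stock, so not vegetarian (and 2 more) — reject
F: has peanut, so not peanut-free; has sesame seed, so not sesame-free — reject
G: has sesame seed, so not sesame-free — no
H: has cod, so not vegetarian — no
I: has chicken stock, so not vegetarian; has peanut, so not peanut-free — no
J: has gelatin, so not vegetarian; has sesame seed, so not sesame-free — out
K: soybean and wheat flour etc. — none of it excluded — valid
L: works as an acid, vegetarian, no peanut — keep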